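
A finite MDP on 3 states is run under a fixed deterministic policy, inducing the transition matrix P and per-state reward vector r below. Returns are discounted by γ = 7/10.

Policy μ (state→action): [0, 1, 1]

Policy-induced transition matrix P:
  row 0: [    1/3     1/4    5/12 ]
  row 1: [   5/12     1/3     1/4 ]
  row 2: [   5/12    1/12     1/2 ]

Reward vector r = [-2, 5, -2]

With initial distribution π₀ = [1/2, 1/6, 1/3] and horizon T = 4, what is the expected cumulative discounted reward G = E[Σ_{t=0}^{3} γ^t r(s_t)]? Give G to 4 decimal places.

G = -1.7265

t=0: π = [0.5000, 0.1667, 0.3333], E[r] = -0.8333, γ^t·E[r] = -0.833333, running G = -0.833333
t=1: π = [0.3750, 0.2083, 0.4167], E[r] = -0.5417, γ^t·E[r] = -0.379167, running G = -1.212500
t=2: π = [0.3854, 0.1979, 0.4167], E[r] = -0.6146, γ^t·E[r] = -0.301146, running G = -1.513646
t=3: π = [0.3845, 0.1970, 0.4184], E[r] = -0.6207, γ^t·E[r] = -0.212886, running G = -1.726532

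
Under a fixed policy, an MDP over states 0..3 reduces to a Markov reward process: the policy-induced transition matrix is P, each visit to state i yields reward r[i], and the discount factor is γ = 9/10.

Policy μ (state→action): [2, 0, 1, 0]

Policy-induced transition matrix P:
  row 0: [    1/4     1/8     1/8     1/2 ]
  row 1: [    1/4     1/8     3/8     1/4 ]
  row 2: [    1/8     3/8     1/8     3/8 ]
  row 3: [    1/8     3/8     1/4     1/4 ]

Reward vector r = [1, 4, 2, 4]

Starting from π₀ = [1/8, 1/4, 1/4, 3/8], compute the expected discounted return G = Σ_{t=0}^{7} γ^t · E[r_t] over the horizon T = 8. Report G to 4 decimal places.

G = 17.2014

t=0: π = [0.1250, 0.2500, 0.2500, 0.3750], E[r] = 3.1250, γ^t·E[r] = 3.125000, running G = 3.125000
t=1: π = [0.1719, 0.2813, 0.2344, 0.3125], E[r] = 3.0156, γ^t·E[r] = 2.714063, running G = 5.839063
t=2: π = [0.1816, 0.2617, 0.2344, 0.3223], E[r] = 2.9863, γ^t·E[r] = 2.418926, running G = 8.257988
t=3: π = [0.1804, 0.2642, 0.2307, 0.3247], E[r] = 2.9973, γ^t·E[r] = 2.185042, running G = 10.443031
t=4: π = [0.1806, 0.2639, 0.2316, 0.3239], E[r] = 2.9950, γ^t·E[r] = 1.965036, running G = 12.408067
t=5: π = [0.1806, 0.2639, 0.2315, 0.3241], E[r] = 2.9954, γ^t·E[r] = 1.768769, running G = 14.176836
t=6: π = [0.1806, 0.2639, 0.2315, 0.3241], E[r] = 2.9954, γ^t·E[r] = 1.591858, running G = 15.768694
t=7: π = [0.1806, 0.2639, 0.2315, 0.3241], E[r] = 2.9954, γ^t·E[r] = 1.432677, running G = 17.201371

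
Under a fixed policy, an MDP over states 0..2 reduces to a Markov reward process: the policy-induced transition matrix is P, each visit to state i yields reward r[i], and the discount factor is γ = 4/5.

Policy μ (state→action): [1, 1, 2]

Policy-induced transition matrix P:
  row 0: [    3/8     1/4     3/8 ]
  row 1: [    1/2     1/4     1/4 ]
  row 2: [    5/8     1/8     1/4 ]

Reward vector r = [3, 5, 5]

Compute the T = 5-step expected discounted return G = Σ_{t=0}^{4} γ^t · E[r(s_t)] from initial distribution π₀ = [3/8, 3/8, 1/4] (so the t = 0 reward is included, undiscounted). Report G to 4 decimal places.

t=0: π = [0.3750, 0.3750, 0.2500], E[r] = 4.2500, γ^t·E[r] = 4.250000, running G = 4.250000
t=1: π = [0.4844, 0.2188, 0.2969], E[r] = 4.0313, γ^t·E[r] = 3.225000, running G = 7.475000
t=2: π = [0.4766, 0.2129, 0.3105], E[r] = 4.0469, γ^t·E[r] = 2.590000, running G = 10.065000
t=3: π = [0.4792, 0.2112, 0.3096], E[r] = 4.0415, γ^t·E[r] = 2.069250, running G = 12.134250
t=4: π = [0.4788, 0.2113, 0.3099], E[r] = 4.0424, γ^t·E[r] = 1.655775, running G = 13.790025

G = 13.7900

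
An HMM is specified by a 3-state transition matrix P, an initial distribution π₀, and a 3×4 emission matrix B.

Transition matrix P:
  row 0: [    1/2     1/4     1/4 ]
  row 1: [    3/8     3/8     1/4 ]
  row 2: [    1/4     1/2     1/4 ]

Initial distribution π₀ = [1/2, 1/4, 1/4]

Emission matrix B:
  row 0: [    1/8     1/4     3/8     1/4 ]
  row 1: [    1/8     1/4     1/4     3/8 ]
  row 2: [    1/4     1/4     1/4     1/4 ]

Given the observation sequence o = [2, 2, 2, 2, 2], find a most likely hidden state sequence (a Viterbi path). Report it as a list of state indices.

t=0: δ = [1.875e-01, 6.250e-02, 6.250e-02]  (obs o_0=2)
t=1: δ = [3.516e-02, 1.172e-02, 1.172e-02]  ψ = [0, 0, 0]  (obs o_1=2)
t=2: δ = [6.592e-03, 2.197e-03, 2.197e-03]  ψ = [0, 0, 0]  (obs o_2=2)
t=3: δ = [1.236e-03, 4.120e-04, 4.120e-04]  ψ = [0, 0, 0]  (obs o_3=2)
t=4: δ = [2.317e-04, 7.725e-05, 7.725e-05]  ψ = [0, 0, 0]  (obs o_4=2)
backtrack: best end state = 0; path = [0, 0, 0, 0, 0]

path = [0, 0, 0, 0, 0]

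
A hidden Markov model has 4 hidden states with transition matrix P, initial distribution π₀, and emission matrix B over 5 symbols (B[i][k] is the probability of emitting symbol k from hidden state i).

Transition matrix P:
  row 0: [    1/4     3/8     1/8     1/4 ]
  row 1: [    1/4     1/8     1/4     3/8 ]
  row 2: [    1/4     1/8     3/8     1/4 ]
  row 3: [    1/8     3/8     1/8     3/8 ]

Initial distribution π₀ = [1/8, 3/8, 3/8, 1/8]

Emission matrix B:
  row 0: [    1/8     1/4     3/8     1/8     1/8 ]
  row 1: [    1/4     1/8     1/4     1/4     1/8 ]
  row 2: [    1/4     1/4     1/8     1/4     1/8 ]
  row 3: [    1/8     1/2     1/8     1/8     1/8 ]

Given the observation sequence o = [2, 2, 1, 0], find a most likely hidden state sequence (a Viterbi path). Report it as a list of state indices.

t=0: δ = [4.688e-02, 9.375e-02, 4.688e-02, 1.562e-02]  (obs o_0=2)
t=1: δ = [8.789e-03, 4.395e-03, 2.930e-03, 4.395e-03]  ψ = [1, 0, 1, 1]  (obs o_1=2)
t=2: δ = [5.493e-04, 4.120e-04, 2.747e-04, 1.099e-03]  ψ = [0, 0, 0, 0]  (obs o_2=1)
t=3: δ = [1.717e-05, 1.030e-04, 3.433e-05, 5.150e-05]  ψ = [0, 3, 3, 3]  (obs o_3=0)
backtrack: best end state = 1; path = [1, 0, 3, 1]

path = [1, 0, 3, 1]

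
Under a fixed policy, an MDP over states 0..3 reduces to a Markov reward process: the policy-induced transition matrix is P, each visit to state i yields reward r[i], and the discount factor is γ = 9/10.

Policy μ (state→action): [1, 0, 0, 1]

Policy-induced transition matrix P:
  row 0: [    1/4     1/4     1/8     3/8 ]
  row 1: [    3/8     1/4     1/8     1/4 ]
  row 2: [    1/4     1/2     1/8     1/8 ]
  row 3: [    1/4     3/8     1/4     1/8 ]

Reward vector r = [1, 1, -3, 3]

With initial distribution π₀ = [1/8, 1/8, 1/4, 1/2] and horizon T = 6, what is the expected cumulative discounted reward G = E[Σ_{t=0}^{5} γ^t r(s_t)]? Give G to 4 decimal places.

t=0: π = [0.1250, 0.1250, 0.2500, 0.5000], E[r] = 1.0000, γ^t·E[r] = 1.000000, running G = 1.000000
t=1: π = [0.2656, 0.3750, 0.1875, 0.1719], E[r] = 0.5938, γ^t·E[r] = 0.534375, running G = 1.534375
t=2: π = [0.2969, 0.3184, 0.1465, 0.2383], E[r] = 0.8906, γ^t·E[r] = 0.721406, running G = 2.255781
t=3: π = [0.2898, 0.3164, 0.1548, 0.2390], E[r] = 0.8589, γ^t·E[r] = 0.626128, running G = 2.881910
t=4: π = [0.2896, 0.3186, 0.1549, 0.2370], E[r] = 0.8545, γ^t·E[r] = 0.560632, running G = 3.442542
t=5: π = [0.2898, 0.3183, 0.1546, 0.2372], E[r] = 0.8559, γ^t·E[r] = 0.505412, running G = 3.947954

G = 3.9480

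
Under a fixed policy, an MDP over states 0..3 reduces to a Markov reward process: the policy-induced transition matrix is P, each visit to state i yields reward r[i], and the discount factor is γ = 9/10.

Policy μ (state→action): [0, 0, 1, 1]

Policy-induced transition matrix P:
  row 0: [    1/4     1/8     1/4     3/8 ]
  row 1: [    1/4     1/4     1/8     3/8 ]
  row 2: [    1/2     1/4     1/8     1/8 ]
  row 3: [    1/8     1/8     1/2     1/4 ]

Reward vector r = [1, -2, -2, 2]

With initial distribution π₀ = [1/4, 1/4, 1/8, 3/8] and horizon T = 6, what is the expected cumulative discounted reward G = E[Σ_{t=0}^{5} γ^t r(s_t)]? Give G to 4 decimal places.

G = -0.0214

t=0: π = [0.2500, 0.2500, 0.1250, 0.3750], E[r] = 0.2500, γ^t·E[r] = 0.250000, running G = 0.250000
t=1: π = [0.2344, 0.1719, 0.2969, 0.2969], E[r] = -0.1094, γ^t·E[r] = -0.098438, running G = 0.151563
t=2: π = [0.2871, 0.1836, 0.2656, 0.2637], E[r] = -0.0840, γ^t·E[r] = -0.068027, running G = 0.083535
t=3: π = [0.2834, 0.1812, 0.2598, 0.2756], E[r] = -0.0471, γ^t·E[r] = -0.034350, running G = 0.049185
t=4: π = [0.2805, 0.1801, 0.2638, 0.2756], E[r] = -0.0561, γ^t·E[r] = -0.036822, running G = 0.012364
t=5: π = [0.2815, 0.1805, 0.2634, 0.2746], E[r] = -0.0571, γ^t·E[r] = -0.033718, running G = -0.021355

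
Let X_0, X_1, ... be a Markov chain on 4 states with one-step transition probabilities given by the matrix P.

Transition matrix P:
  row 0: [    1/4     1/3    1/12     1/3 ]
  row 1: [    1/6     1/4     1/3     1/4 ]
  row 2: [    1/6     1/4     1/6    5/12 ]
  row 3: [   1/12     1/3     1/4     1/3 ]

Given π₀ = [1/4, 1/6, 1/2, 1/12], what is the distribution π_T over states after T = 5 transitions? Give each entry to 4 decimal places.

t=0: π = [0.2500, 0.1667, 0.5000, 0.0833]
t=1: π = [0.1806, 0.2778, 0.1806, 0.3611]
t=2: π = [0.1516, 0.2951, 0.2280, 0.3252]
t=3: π = [0.1522, 0.2897, 0.2303, 0.3277]
t=4: π = [0.1520, 0.2900, 0.2296, 0.3284]
t=5: π = [0.1520, 0.2900, 0.2297, 0.3283]

π = [0.1520, 0.2900, 0.2297, 0.3283]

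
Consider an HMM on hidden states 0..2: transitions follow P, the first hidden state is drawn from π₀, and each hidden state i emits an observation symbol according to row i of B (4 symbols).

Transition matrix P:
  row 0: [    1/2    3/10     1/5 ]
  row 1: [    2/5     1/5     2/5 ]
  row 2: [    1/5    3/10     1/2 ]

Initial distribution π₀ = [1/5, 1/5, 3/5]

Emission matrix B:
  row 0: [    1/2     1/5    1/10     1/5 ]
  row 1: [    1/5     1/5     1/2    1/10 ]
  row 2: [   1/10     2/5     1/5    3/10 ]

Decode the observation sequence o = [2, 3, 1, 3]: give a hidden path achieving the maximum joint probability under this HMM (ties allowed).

path = [2, 2, 2, 2]

t=0: δ = [2.000e-02, 1.000e-01, 1.200e-01]  (obs o_0=2)
t=1: δ = [8.000e-03, 3.600e-03, 1.800e-02]  ψ = [1, 2, 2]  (obs o_1=3)
t=2: δ = [8.000e-04, 1.080e-03, 3.600e-03]  ψ = [0, 2, 2]  (obs o_2=1)
t=3: δ = [1.440e-04, 1.080e-04, 5.400e-04]  ψ = [2, 2, 2]  (obs o_3=3)
backtrack: best end state = 2; path = [2, 2, 2, 2]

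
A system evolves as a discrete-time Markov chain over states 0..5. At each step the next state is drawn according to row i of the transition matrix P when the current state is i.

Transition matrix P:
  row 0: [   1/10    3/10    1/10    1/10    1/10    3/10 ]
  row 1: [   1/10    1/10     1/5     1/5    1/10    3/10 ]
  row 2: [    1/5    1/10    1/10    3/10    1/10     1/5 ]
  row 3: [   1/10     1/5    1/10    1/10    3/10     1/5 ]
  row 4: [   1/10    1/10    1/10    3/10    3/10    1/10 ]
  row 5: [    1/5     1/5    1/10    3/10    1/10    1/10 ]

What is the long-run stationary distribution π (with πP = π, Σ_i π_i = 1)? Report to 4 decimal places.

Balance equations π_j = Σ_i π_i·P[i][j]:
  π_0 = 1/10·π_0 + 1/10·π_1 + 1/5·π_2 + 1/10·π_3 + 1/10·π_4 + 1/5·π_5
  π_1 = 3/10·π_0 + 1/10·π_1 + 1/10·π_2 + 1/5·π_3 + 1/10·π_4 + 1/5·π_5
  π_2 = 1/10·π_0 + 1/5·π_1 + 1/10·π_2 + 1/10·π_3 + 1/10·π_4 + 1/10·π_5
  π_3 = 1/10·π_0 + 1/5·π_1 + 3/10·π_2 + 1/10·π_3 + 3/10·π_4 + 3/10·π_5
  π_4 = 1/10·π_0 + 1/10·π_1 + 1/10·π_2 + 3/10·π_3 + 3/10·π_4 + 1/10·π_5
  normalize: π_0 + π_1 + π_2 + π_3 + π_4 + π_5 = 1
Solving the linear system gives exactly π = [7573/57838, 4826/28919, 6749/57838, 12393/57838, 5164/28919, 1013/5258].

π = [0.1309, 0.1669, 0.1167, 0.2143, 0.1786, 0.1927]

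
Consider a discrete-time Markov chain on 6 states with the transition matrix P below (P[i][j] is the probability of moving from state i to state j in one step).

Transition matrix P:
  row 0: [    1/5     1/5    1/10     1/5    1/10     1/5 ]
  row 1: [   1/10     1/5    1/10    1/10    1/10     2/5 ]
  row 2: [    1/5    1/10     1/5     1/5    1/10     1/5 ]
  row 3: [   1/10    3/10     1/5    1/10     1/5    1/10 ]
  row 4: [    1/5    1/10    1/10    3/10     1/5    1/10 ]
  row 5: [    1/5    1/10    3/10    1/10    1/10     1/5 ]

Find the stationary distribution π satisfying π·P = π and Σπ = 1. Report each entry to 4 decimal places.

Balance equations π_j = Σ_i π_i·P[i][j]:
  π_0 = 1/5·π_0 + 1/10·π_1 + 1/5·π_2 + 1/10·π_3 + 1/5·π_4 + 1/5·π_5
  π_1 = 1/5·π_0 + 1/5·π_1 + 1/10·π_2 + 3/10·π_3 + 1/10·π_4 + 1/10·π_5
  π_2 = 1/10·π_0 + 1/10·π_1 + 1/5·π_2 + 1/5·π_3 + 1/10·π_4 + 3/10·π_5
  π_3 = 1/5·π_0 + 1/10·π_1 + 1/5·π_2 + 1/10·π_3 + 3/10·π_4 + 1/10·π_5
  π_4 = 1/10·π_0 + 1/10·π_1 + 1/10·π_2 + 1/5·π_3 + 1/5·π_4 + 1/10·π_5
  normalize: π_0 + π_1 + π_2 + π_3 + π_4 + π_5 = 1
Solving the linear system gives exactly π = [15127/90322, 14927/90322, 15739/90322, 14447/90322, 11641/90322, 18441/90322].

π = [0.1675, 0.1653, 0.1743, 0.1599, 0.1289, 0.2042]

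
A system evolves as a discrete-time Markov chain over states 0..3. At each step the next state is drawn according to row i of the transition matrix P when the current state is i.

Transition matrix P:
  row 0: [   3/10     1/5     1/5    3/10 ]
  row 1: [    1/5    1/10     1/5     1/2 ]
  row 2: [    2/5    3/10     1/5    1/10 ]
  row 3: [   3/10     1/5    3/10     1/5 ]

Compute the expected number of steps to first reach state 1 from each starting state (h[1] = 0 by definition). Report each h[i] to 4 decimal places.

h = [4.4980, 0.0000, 4.0562, 4.4578]

First-step conditioning: h[1] = 0; for i ≠ 1, h[i] = 1 + Σ_k P[i][k]·h[k].
  h[0] = 1 + 3/10·h[0] + 1/5·h[2] + 3/10·h[3]
  h[2] = 1 + 2/5·h[0] + 1/5·h[2] + 1/10·h[3]
  h[3] = 1 + 3/10·h[0] + 3/10·h[2] + 1/5·h[3]
Solving the 3×3 linear system over states ≠ 1 gives exactly h = [1120/249, 0, 1010/249, 370/83] (h[1] = 0 is the target).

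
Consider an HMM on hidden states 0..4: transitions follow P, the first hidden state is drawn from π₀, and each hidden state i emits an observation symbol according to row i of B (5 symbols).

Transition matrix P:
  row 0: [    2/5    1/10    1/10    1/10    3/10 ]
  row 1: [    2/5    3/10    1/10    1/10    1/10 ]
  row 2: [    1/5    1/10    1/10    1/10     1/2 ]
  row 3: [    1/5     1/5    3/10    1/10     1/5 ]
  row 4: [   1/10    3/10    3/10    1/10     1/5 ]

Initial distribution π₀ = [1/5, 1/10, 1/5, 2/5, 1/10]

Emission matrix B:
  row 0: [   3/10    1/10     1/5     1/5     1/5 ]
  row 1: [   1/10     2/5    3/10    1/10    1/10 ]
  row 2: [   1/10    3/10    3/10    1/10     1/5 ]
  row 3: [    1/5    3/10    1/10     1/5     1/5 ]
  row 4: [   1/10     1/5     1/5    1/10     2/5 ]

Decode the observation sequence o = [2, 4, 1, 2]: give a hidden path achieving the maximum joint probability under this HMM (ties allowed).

t=0: δ = [4.000e-02, 3.000e-02, 6.000e-02, 4.000e-02, 2.000e-02]  (obs o_0=2)
t=1: δ = [3.200e-03, 9.000e-04, 2.400e-03, 1.200e-03, 1.200e-02]  ψ = [0, 1, 3, 2, 2]  (obs o_1=4)
t=2: δ = [1.280e-04, 1.440e-03, 1.080e-03, 3.600e-04, 4.800e-04]  ψ = [0, 4, 4, 4, 4]  (obs o_2=1)
t=3: δ = [1.152e-04, 1.296e-04, 4.320e-05, 1.440e-05, 1.080e-04]  ψ = [1, 1, 1, 1, 2]  (obs o_3=2)
backtrack: best end state = 1; path = [2, 4, 1, 1]

path = [2, 4, 1, 1]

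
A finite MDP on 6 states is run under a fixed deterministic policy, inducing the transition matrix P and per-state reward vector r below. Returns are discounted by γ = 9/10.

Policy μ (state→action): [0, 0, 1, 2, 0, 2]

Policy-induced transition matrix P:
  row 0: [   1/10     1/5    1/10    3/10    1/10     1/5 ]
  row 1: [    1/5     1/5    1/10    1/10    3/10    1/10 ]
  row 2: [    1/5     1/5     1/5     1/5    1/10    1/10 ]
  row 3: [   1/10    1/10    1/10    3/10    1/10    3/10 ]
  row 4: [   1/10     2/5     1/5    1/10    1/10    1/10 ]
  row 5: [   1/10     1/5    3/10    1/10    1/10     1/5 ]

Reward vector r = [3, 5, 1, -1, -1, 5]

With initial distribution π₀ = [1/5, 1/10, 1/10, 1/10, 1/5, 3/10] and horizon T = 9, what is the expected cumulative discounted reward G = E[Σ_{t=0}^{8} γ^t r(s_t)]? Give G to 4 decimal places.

G = 13.4543

t=0: π = [0.2000, 0.1000, 0.1000, 0.1000, 0.2000, 0.3000], E[r] = 2.4000, γ^t·E[r] = 2.400000, running G = 2.400000
t=1: π = [0.1200, 0.2300, 0.1900, 0.1700, 0.1200, 0.1700], E[r] = 2.2600, γ^t·E[r] = 2.034000, running G = 4.434000
t=2: π = [0.1420, 0.2070, 0.1650, 0.1770, 0.1460, 0.1630], E[r] = 2.1180, γ^t·E[r] = 1.715580, running G = 6.149580
t=3: π = [0.1372, 0.2115, 0.1637, 0.1803, 0.1414, 0.1659], E[r] = 2.1406, γ^t·E[r] = 1.560497, running G = 7.710077
t=4: π = [0.1375, 0.2103, 0.1637, 0.1799, 0.1423, 0.1664], E[r] = 2.1372, γ^t·E[r] = 1.402204, running G = 9.112281
t=5: π = [0.1374, 0.2105, 0.1639, 0.1798, 0.1421, 0.1664], E[r] = 2.1383, γ^t·E[r] = 1.262667, running G = 10.374948
t=6: π = [0.1374, 0.2104, 0.1639, 0.1798, 0.1421, 0.1663], E[r] = 2.1381, γ^t·E[r] = 1.136269, running G = 11.511217
t=7: π = [0.1374, 0.2104, 0.1639, 0.1798, 0.1421, 0.1663], E[r] = 2.1381, γ^t·E[r] = 1.022660, running G = 12.533878
t=8: π = [0.1374, 0.2104, 0.1639, 0.1798, 0.1421, 0.1663], E[r] = 2.1381, γ^t·E[r] = 0.920390, running G = 13.454268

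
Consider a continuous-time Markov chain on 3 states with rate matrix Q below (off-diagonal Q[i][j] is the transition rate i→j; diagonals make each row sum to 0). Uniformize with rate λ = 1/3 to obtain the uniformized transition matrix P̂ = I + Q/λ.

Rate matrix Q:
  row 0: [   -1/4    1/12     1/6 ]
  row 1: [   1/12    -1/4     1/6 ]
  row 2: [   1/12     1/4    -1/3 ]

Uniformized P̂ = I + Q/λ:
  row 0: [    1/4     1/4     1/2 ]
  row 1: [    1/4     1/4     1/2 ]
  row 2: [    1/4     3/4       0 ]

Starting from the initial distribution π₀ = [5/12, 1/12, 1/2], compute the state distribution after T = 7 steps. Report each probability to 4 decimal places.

t=0: π = [0.4167, 0.0833, 0.5000]
t=1: π = [0.2500, 0.5000, 0.2500]
t=2: π = [0.2500, 0.3750, 0.3750]
t=3: π = [0.2500, 0.4375, 0.3125]
t=4: π = [0.2500, 0.4063, 0.3438]
t=5: π = [0.2500, 0.4219, 0.3281]
t=6: π = [0.2500, 0.4141, 0.3359]
t=7: π = [0.2500, 0.4180, 0.3320]

π = [0.2500, 0.4180, 0.3320]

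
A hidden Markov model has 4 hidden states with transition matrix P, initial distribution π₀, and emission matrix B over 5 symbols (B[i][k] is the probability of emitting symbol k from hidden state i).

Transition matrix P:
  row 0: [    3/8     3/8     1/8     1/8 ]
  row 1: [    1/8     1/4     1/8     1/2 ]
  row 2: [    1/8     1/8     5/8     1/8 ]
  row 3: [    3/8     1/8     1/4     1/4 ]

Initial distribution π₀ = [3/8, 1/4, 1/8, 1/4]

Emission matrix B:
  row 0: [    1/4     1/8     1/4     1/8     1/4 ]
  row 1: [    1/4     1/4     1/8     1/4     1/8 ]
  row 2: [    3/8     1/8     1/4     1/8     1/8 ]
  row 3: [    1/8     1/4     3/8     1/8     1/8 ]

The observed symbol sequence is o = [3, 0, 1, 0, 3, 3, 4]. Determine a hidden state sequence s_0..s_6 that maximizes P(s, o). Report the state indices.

path = [2, 2, 2, 2, 2, 2, 2]

t=0: δ = [4.688e-02, 6.250e-02, 1.562e-02, 3.125e-02]  (obs o_0=3)
t=1: δ = [4.395e-03, 4.395e-03, 3.662e-03, 3.906e-03]  ψ = [0, 0, 2, 1]  (obs o_1=0)
t=2: δ = [2.060e-04, 4.120e-04, 2.861e-04, 5.493e-04]  ψ = [0, 0, 2, 1]  (obs o_2=1)
t=3: δ = [5.150e-05, 2.575e-05, 6.706e-05, 2.575e-05]  ψ = [3, 1, 2, 1]  (obs o_3=0)
t=4: δ = [2.414e-06, 4.828e-06, 5.239e-06, 1.609e-06]  ψ = [0, 0, 2, 1]  (obs o_4=3)
t=5: δ = [1.132e-07, 3.017e-07, 4.093e-07, 3.017e-07]  ψ = [0, 1, 2, 1]  (obs o_5=3)
t=6: δ = [2.829e-08, 9.430e-09, 3.197e-08, 1.886e-08]  ψ = [3, 1, 2, 1]  (obs o_6=4)
backtrack: best end state = 2; path = [2, 2, 2, 2, 2, 2, 2]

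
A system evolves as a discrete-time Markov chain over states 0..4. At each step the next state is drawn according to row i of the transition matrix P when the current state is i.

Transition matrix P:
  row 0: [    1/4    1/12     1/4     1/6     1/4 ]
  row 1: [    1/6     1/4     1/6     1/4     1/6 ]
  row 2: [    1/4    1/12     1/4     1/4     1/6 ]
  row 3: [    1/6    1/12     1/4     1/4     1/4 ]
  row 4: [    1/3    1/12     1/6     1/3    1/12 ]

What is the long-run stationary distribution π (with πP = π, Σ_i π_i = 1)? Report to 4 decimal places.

Balance equations π_j = Σ_i π_i·P[i][j]:
  π_0 = 1/4·π_0 + 1/6·π_1 + 1/4·π_2 + 1/6·π_3 + 1/3·π_4
  π_1 = 1/12·π_0 + 1/4·π_1 + 1/12·π_2 + 1/12·π_3 + 1/12·π_4
  π_2 = 1/4·π_0 + 1/6·π_1 + 1/4·π_2 + 1/4·π_3 + 1/6·π_4
  π_3 = 1/6·π_0 + 1/4·π_1 + 1/4·π_2 + 1/4·π_3 + 1/3·π_4
  normalize: π_0 + π_1 + π_2 + π_3 + π_4 = 1
Solving the linear system gives exactly π = [871/3674, 1/10, 377/1670, 2261/9185, 319/1670].

π = [0.2371, 0.1000, 0.2257, 0.2462, 0.1910]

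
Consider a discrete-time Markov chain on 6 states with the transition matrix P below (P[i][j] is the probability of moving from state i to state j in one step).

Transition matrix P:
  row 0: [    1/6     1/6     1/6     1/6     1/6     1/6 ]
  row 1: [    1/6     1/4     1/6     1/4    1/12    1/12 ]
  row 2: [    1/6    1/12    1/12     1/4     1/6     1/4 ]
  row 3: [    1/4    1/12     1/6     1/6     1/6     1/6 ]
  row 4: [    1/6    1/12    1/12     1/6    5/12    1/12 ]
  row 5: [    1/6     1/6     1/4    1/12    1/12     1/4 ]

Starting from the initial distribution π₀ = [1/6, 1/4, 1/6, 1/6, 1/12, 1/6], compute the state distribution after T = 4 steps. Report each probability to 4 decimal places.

π = [0.1814, 0.1350, 0.1524, 0.1768, 0.1879, 0.1666]

t=0: π = [0.1667, 0.2500, 0.1667, 0.1667, 0.0833, 0.1667]
t=1: π = [0.1806, 0.1528, 0.1597, 0.1875, 0.1528, 0.1667]
t=2: π = [0.1823, 0.1377, 0.1545, 0.1788, 0.1782, 0.1684]
t=3: π = [0.1816, 0.1355, 0.1530, 0.1770, 0.1857, 0.1672]
t=4: π = [0.1814, 0.1350, 0.1524, 0.1768, 0.1879, 0.1666]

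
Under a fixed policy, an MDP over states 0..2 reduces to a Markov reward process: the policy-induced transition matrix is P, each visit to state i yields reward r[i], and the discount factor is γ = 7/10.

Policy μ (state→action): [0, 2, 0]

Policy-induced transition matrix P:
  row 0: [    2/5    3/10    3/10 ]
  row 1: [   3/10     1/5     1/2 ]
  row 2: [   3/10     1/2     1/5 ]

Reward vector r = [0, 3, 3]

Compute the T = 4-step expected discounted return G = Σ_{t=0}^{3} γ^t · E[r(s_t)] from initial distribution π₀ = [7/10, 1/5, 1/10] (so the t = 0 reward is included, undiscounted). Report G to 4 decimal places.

t=0: π = [0.7000, 0.2000, 0.1000], E[r] = 0.9000, γ^t·E[r] = 0.900000, running G = 0.900000
t=1: π = [0.3700, 0.3000, 0.3300], E[r] = 1.8900, γ^t·E[r] = 1.323000, running G = 2.223000
t=2: π = [0.3370, 0.3360, 0.3270], E[r] = 1.9890, γ^t·E[r] = 0.974610, running G = 3.197610
t=3: π = [0.3337, 0.3318, 0.3345], E[r] = 1.9989, γ^t·E[r] = 0.685623, running G = 3.883233

G = 3.8832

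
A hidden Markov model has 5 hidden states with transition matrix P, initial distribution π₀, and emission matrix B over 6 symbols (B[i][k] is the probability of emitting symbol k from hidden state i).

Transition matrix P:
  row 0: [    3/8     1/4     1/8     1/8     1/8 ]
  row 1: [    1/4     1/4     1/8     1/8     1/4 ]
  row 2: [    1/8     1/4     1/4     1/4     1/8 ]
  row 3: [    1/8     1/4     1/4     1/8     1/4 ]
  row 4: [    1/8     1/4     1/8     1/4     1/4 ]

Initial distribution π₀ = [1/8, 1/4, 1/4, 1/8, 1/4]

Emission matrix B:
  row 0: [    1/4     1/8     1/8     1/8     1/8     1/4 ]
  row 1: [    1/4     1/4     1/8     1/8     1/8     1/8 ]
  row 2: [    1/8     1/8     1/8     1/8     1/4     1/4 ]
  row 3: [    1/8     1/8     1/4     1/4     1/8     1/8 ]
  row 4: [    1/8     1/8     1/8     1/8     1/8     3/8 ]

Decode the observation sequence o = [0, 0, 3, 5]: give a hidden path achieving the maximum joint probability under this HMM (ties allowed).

path = [1, 0, 0, 0]

t=0: δ = [3.125e-02, 6.250e-02, 3.125e-02, 1.562e-02, 3.125e-02]  (obs o_0=0)
t=1: δ = [3.906e-03, 3.906e-03, 9.766e-04, 9.766e-04, 1.953e-03]  ψ = [1, 1, 1, 1, 1]  (obs o_1=0)
t=2: δ = [1.831e-04, 1.221e-04, 6.104e-05, 1.221e-04, 1.221e-04]  ψ = [0, 0, 0, 0, 1]  (obs o_2=3)
t=3: δ = [1.717e-05, 5.722e-06, 7.629e-06, 3.815e-06, 1.144e-05]  ψ = [0, 0, 3, 4, 1]  (obs o_3=5)
backtrack: best end state = 0; path = [1, 0, 0, 0]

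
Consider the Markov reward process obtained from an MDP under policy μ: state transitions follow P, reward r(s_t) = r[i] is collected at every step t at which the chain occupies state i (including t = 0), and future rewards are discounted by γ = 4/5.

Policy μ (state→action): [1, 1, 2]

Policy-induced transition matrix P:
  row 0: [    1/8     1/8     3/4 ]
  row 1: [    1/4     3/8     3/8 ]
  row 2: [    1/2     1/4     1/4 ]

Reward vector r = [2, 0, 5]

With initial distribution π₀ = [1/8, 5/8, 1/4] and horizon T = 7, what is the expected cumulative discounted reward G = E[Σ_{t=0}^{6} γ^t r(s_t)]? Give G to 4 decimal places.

t=0: π = [0.1250, 0.6250, 0.2500], E[r] = 1.5000, γ^t·E[r] = 1.500000, running G = 1.500000
t=1: π = [0.2969, 0.3125, 0.3906], E[r] = 2.5469, γ^t·E[r] = 2.037500, running G = 3.537500
t=2: π = [0.3105, 0.2520, 0.4375], E[r] = 2.8086, γ^t·E[r] = 1.797500, running G = 5.335000
t=3: π = [0.3206, 0.2427, 0.4368], E[r] = 2.8250, γ^t·E[r] = 1.446375, running G = 6.781375
t=4: π = [0.3191, 0.2403, 0.4406], E[r] = 2.8413, γ^t·E[r] = 1.163800, running G = 7.945175
t=5: π = [0.3203, 0.2401, 0.4396], E[r] = 2.8385, γ^t·E[r] = 0.930119, running G = 8.875294
t=6: π = [0.3199, 0.2400, 0.4401], E[r] = 2.8405, γ^t·E[r] = 0.744614, running G = 9.619908

G = 9.6199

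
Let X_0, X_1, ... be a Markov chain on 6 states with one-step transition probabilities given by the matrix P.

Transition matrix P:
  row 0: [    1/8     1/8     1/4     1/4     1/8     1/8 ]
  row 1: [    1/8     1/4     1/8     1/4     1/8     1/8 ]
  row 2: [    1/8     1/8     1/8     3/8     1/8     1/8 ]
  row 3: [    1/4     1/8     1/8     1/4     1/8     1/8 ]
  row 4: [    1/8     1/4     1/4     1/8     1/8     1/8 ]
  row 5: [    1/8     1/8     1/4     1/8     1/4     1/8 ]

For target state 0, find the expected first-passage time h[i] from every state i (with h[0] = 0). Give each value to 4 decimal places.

h = [0.0000, 6.4695, 6.3684, 5.6608, 6.5579, 6.5690]

First-step conditioning: h[0] = 0; for i ≠ 0, h[i] = 1 + Σ_k P[i][k]·h[k].
  h[1] = 1 + 1/4·h[1] + 1/8·h[2] + 1/4·h[3] + 1/8·h[4] + 1/8·h[5]
  h[2] = 1 + 1/8·h[1] + 1/8·h[2] + 3/8·h[3] + 1/8·h[4] + 1/8·h[5]
  h[3] = 1 + 1/8·h[1] + 1/8·h[2] + 1/4·h[3] + 1/8·h[4] + 1/8·h[5]
  h[4] = 1 + 1/4·h[1] + 1/4·h[2] + 1/8·h[3] + 1/8·h[4] + 1/8·h[5]
  h[5] = 1 + 1/8·h[1] + 1/4·h[2] + 1/8·h[3] + 1/4·h[4] + 1/8·h[5]
Solving the 5×5 linear system over states ≠ 0 gives exactly h = [0, 32768/5065, 32256/5065, 28672/5065, 33216/5065, 33272/5065] (h[0] = 0 is the target).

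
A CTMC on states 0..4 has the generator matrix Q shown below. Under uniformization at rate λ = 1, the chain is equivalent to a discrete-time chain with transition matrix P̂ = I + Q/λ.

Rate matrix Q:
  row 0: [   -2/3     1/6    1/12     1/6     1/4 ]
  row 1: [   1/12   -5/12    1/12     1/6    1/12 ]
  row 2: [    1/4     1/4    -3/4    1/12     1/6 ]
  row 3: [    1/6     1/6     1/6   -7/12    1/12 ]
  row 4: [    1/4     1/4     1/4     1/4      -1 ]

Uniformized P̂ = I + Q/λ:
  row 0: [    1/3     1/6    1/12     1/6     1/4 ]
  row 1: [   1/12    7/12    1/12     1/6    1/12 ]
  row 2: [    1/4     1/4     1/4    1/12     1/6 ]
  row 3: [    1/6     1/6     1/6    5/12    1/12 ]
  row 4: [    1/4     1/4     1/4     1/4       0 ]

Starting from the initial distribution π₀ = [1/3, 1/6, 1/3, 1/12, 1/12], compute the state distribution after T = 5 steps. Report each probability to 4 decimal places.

t=0: π = [0.3333, 0.1667, 0.3333, 0.0833, 0.0833]
t=1: π = [0.2431, 0.2708, 0.1597, 0.1667, 0.1597]
t=2: π = [0.2112, 0.3061, 0.1505, 0.2083, 0.1238]
t=3: π = [0.1992, 0.3171, 0.1464, 0.2165, 0.1208]
t=4: π = [0.1957, 0.3210, 0.1459, 0.2187, 0.1187]
t=5: π = [0.1946, 0.3225, 0.1457, 0.2191, 0.1182]

π = [0.1946, 0.3225, 0.1457, 0.2191, 0.1182]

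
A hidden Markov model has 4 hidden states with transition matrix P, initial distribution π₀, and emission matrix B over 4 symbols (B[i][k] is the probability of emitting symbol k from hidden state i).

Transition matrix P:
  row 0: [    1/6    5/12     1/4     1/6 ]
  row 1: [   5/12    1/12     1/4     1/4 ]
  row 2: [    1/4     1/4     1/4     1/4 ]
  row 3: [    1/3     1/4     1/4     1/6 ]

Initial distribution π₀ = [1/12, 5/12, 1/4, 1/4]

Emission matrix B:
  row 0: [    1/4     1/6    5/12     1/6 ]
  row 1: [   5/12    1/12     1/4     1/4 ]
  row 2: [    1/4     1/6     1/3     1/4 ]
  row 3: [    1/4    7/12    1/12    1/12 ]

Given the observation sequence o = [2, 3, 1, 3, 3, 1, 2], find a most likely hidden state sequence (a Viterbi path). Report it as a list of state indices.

path = [1, 2, 3, 0, 1, 3, 0]

t=0: δ = [3.472e-02, 1.042e-01, 8.333e-02, 2.083e-02]  (obs o_0=2)
t=1: δ = [7.234e-03, 5.208e-03, 6.510e-03, 2.170e-03]  ψ = [1, 2, 1, 1]  (obs o_1=3)
t=2: δ = [3.617e-04, 2.512e-04, 3.014e-04, 9.494e-04]  ψ = [1, 0, 0, 2]  (obs o_2=1)
t=3: δ = [5.275e-05, 5.934e-05, 5.934e-05, 1.319e-05]  ψ = [3, 3, 3, 3]  (obs o_3=3)
t=4: δ = [4.121e-06, 5.494e-06, 3.709e-06, 1.236e-06]  ψ = [1, 0, 1, 1]  (obs o_4=3)
t=5: δ = [3.816e-07, 1.431e-07, 2.289e-07, 8.013e-07]  ψ = [1, 0, 1, 1]  (obs o_5=1)
t=6: δ = [1.113e-07, 5.008e-08, 6.677e-08, 1.113e-08]  ψ = [3, 3, 3, 3]  (obs o_6=2)
backtrack: best end state = 0; path = [1, 2, 3, 0, 1, 3, 0]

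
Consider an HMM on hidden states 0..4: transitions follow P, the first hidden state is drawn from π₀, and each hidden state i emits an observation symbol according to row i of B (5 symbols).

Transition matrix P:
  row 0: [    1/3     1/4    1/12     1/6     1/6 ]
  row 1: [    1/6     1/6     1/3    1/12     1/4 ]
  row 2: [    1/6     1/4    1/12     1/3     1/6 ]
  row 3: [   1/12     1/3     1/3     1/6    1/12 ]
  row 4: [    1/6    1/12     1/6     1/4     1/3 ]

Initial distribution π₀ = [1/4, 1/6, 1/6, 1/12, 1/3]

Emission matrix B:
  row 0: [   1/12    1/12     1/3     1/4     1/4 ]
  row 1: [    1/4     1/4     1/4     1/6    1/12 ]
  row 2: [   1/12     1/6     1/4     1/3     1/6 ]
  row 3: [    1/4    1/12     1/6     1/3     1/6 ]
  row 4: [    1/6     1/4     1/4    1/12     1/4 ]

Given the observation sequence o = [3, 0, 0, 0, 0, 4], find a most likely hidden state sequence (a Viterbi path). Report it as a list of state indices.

t=0: δ = [6.250e-02, 2.778e-02, 5.556e-02, 2.778e-02, 2.778e-02]  (obs o_0=3)
t=1: δ = [1.736e-03, 3.906e-03, 7.716e-04, 4.630e-03, 1.736e-03]  ψ = [0, 0, 1, 2, 0]  (obs o_1=0)
t=2: δ = [5.425e-05, 3.858e-04, 1.286e-04, 1.929e-04, 1.628e-04]  ψ = [1, 3, 3, 3, 1]  (obs o_2=0)
t=3: δ = [5.358e-06, 1.608e-05, 1.072e-05, 1.072e-05, 1.608e-05]  ψ = [1, 1, 1, 2, 1]  (obs o_3=0)
t=4: δ = [2.233e-07, 8.931e-07, 4.465e-07, 1.005e-06, 8.931e-07]  ψ = [1, 3, 1, 4, 4]  (obs o_4=0)
t=5: δ = [3.721e-08, 2.791e-08, 5.582e-08, 3.721e-08, 7.442e-08]  ψ = [1, 3, 3, 4, 4]  (obs o_5=4)
backtrack: best end state = 4; path = [2, 3, 1, 4, 4, 4]

path = [2, 3, 1, 4, 4, 4]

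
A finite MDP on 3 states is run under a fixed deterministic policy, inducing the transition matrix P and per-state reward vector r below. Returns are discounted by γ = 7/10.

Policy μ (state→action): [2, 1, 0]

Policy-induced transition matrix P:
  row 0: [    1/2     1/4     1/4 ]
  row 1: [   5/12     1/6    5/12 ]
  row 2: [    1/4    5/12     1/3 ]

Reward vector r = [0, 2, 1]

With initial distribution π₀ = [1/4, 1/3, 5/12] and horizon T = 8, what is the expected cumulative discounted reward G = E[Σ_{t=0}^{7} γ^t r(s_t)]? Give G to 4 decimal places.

G = 3.0090

t=0: π = [0.2500, 0.3333, 0.4167], E[r] = 1.0833, γ^t·E[r] = 1.083333, running G = 1.083333
t=1: π = [0.3681, 0.2917, 0.3403], E[r] = 0.9236, γ^t·E[r] = 0.646528, running G = 1.729861
t=2: π = [0.3906, 0.2824, 0.3270], E[r] = 0.8918, γ^t·E[r] = 0.436973, running G = 2.166834
t=3: π = [0.3947, 0.2810, 0.3243], E[r] = 0.8862, γ^t·E[r] = 0.303979, running G = 2.470814
t=4: π = [0.3955, 0.2806, 0.3239], E[r] = 0.8851, γ^t·E[r] = 0.212520, running G = 2.683334
t=5: π = [0.3957, 0.2806, 0.3238], E[r] = 0.8849, γ^t·E[r] = 0.148732, running G = 2.832065
t=6: π = [0.3957, 0.2806, 0.3237], E[r] = 0.8849, γ^t·E[r] = 0.104108, running G = 2.936173
t=7: π = [0.3957, 0.2806, 0.3237], E[r] = 0.8849, γ^t·E[r] = 0.072875, running G = 3.009048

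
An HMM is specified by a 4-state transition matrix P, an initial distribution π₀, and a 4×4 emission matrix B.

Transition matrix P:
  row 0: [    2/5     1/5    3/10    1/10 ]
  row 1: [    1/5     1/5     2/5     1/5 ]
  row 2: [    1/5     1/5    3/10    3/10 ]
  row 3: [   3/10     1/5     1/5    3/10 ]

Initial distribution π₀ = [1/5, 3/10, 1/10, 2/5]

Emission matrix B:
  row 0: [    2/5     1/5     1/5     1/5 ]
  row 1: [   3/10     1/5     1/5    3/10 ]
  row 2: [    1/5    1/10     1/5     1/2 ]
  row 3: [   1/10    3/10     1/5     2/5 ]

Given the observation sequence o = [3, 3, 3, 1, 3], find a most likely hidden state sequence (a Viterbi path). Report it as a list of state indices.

t=0: δ = [4.000e-02, 9.000e-02, 5.000e-02, 1.600e-01]  (obs o_0=3)
t=1: δ = [9.600e-03, 9.600e-03, 1.800e-02, 1.920e-02]  ψ = [3, 3, 1, 3]  (obs o_1=3)
t=2: δ = [1.152e-03, 1.152e-03, 2.700e-03, 2.304e-03]  ψ = [3, 3, 2, 3]  (obs o_2=3)
t=3: δ = [1.382e-04, 1.080e-04, 8.100e-05, 2.430e-04]  ψ = [3, 2, 2, 2]  (obs o_3=1)
t=4: δ = [1.458e-05, 1.458e-05, 2.430e-05, 2.916e-05]  ψ = [3, 3, 3, 3]  (obs o_4=3)
backtrack: best end state = 3; path = [1, 2, 2, 3, 3]

path = [1, 2, 2, 3, 3]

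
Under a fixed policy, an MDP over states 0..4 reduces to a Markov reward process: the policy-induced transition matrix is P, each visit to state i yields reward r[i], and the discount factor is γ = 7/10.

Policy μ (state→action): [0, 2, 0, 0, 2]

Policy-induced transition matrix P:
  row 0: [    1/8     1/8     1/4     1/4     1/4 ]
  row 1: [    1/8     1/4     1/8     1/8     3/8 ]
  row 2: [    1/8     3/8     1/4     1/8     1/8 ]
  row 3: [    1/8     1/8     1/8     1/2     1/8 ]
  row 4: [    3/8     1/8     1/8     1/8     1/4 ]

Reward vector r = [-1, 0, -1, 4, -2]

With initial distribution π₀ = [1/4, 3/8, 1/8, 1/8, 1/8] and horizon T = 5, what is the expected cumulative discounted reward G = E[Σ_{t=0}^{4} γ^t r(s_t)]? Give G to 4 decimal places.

t=0: π = [0.2500, 0.3750, 0.1250, 0.1250, 0.1250], E[r] = -0.1250, γ^t·E[r] = -0.125000, running G = -0.125000
t=1: π = [0.1563, 0.2031, 0.1719, 0.2031, 0.2656], E[r] = -0.0469, γ^t·E[r] = -0.032813, running G = -0.157813
t=2: π = [0.1914, 0.1934, 0.1660, 0.2207, 0.2285], E[r] = 0.0684, γ^t·E[r] = 0.033496, running G = -0.124316
t=3: π = [0.1821, 0.1907, 0.1697, 0.2317, 0.2258], E[r] = 0.1233, γ^t·E[r] = 0.042289, running G = -0.082028
t=4: π = [0.1815, 0.1913, 0.1690, 0.2346, 0.2237], E[r] = 0.1408, γ^t·E[r] = 0.033815, running G = -0.048212

G = -0.0482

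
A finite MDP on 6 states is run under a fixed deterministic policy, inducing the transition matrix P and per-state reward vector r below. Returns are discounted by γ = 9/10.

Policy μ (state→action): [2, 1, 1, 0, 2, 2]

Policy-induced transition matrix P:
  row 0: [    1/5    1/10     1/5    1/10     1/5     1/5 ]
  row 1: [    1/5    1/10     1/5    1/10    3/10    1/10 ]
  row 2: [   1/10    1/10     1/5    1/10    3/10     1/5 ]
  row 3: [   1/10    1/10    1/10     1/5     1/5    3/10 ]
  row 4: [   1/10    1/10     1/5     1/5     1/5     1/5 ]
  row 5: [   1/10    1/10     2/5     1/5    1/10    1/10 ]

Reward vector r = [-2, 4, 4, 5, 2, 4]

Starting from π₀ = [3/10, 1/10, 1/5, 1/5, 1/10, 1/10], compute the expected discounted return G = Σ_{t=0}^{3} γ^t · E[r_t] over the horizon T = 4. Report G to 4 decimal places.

t=0: π = [0.3000, 0.1000, 0.2000, 0.2000, 0.1000, 0.1000], E[r] = 2.2000, γ^t·E[r] = 2.200000, running G = 2.200000
t=1: π = [0.1400, 0.1000, 0.2000, 0.1400, 0.2200, 0.2000], E[r] = 2.8600, γ^t·E[r] = 2.574000, running G = 4.774000
t=2: π = [0.1240, 0.1000, 0.2260, 0.1560, 0.2100, 0.1840], E[r] = 2.9920, γ^t·E[r] = 2.423520, running G = 7.197520
t=3: π = [0.1224, 0.1000, 0.2212, 0.1550, 0.2142, 0.1872], E[r] = 2.9922, γ^t·E[r] = 2.181314, running G = 9.378834

G = 9.3788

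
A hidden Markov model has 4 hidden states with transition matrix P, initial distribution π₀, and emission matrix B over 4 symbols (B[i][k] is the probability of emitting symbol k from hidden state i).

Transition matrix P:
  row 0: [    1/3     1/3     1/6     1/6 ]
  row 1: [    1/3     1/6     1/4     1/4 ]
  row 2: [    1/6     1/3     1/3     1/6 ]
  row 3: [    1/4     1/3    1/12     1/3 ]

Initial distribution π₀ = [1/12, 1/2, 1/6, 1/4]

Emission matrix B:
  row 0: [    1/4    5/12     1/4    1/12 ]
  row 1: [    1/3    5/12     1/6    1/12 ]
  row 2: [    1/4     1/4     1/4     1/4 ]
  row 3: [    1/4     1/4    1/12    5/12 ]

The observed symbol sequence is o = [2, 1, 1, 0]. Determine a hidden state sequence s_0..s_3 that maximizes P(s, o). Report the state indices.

t=0: δ = [2.083e-02, 8.333e-02, 4.167e-02, 2.083e-02]  (obs o_0=2)
t=1: δ = [1.157e-02, 5.787e-03, 5.208e-03, 5.208e-03]  ψ = [1, 1, 1, 1]  (obs o_1=1)
t=2: δ = [1.608e-03, 1.608e-03, 4.823e-04, 4.823e-04]  ψ = [0, 0, 0, 0]  (obs o_2=1)
t=3: δ = [1.340e-04, 1.786e-04, 1.005e-04, 1.005e-04]  ψ = [0, 0, 1, 1]  (obs o_3=0)
backtrack: best end state = 1; path = [1, 0, 0, 1]

path = [1, 0, 0, 1]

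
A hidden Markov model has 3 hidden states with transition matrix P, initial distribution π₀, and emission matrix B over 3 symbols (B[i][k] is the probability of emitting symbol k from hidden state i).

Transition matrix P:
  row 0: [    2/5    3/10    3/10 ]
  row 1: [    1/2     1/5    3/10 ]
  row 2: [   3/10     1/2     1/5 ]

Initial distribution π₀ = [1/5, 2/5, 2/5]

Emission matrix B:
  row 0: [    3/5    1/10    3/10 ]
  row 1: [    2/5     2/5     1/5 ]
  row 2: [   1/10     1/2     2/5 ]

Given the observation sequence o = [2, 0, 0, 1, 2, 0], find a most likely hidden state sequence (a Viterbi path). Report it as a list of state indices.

t=0: δ = [6.000e-02, 8.000e-02, 1.600e-01]  (obs o_0=2)
t=1: δ = [2.880e-02, 3.200e-02, 3.200e-03]  ψ = [2, 2, 2]  (obs o_1=0)
t=2: δ = [9.600e-03, 3.456e-03, 9.600e-04]  ψ = [1, 0, 1]  (obs o_2=0)
t=3: δ = [3.840e-04, 1.152e-03, 1.440e-03]  ψ = [0, 0, 0]  (obs o_3=1)
t=4: δ = [1.728e-04, 1.440e-04, 1.382e-04]  ψ = [1, 2, 1]  (obs o_4=2)
t=5: δ = [4.320e-05, 2.765e-05, 5.184e-06]  ψ = [1, 2, 0]  (obs o_5=0)
backtrack: best end state = 0; path = [2, 1, 0, 2, 1, 0]

path = [2, 1, 0, 2, 1, 0]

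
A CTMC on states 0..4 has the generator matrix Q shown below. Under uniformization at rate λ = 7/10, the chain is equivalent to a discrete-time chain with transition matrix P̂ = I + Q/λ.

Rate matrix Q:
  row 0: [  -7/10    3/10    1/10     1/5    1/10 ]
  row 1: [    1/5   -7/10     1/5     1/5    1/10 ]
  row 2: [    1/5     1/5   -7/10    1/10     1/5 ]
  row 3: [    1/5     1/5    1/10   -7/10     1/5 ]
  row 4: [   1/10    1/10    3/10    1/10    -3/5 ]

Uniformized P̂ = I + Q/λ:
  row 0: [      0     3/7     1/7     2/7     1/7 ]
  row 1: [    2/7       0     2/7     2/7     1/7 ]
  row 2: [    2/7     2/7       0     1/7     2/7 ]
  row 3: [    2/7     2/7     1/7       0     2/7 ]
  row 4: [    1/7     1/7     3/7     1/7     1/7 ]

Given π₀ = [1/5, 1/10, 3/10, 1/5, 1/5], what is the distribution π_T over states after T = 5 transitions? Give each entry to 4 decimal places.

π = [0.2008, 0.2230, 0.2012, 0.1773, 0.1977]

t=0: π = [0.2000, 0.1000, 0.3000, 0.2000, 0.2000]
t=1: π = [0.2000, 0.2571, 0.1714, 0.1571, 0.2143]
t=2: π = [0.1980, 0.2102, 0.2163, 0.1857, 0.1898]
t=3: π = [0.2020, 0.2268, 0.1962, 0.1746, 0.2003]
t=4: π = [0.1994, 0.2212, 0.2045, 0.1792, 0.1958]
t=5: π = [0.2008, 0.2230, 0.2012, 0.1773, 0.1977]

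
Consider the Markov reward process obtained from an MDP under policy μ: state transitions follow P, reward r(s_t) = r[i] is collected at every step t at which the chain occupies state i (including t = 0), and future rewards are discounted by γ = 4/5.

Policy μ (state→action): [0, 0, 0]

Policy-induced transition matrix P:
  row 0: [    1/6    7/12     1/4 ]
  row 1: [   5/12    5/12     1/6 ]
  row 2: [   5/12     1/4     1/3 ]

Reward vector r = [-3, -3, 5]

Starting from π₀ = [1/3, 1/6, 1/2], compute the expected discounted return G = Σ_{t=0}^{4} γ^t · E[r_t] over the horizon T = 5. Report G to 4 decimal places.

G = -1.3484

t=0: π = [0.3333, 0.1667, 0.5000], E[r] = 1.0000, γ^t·E[r] = 1.000000, running G = 1.000000
t=1: π = [0.3333, 0.3889, 0.2778], E[r] = -0.7778, γ^t·E[r] = -0.622222, running G = 0.377778
t=2: π = [0.3333, 0.4259, 0.2407], E[r] = -1.0741, γ^t·E[r] = -0.687407, running G = -0.309630
t=3: π = [0.3333, 0.4321, 0.2346], E[r] = -1.1235, γ^t·E[r] = -0.575210, running G = -0.884840
t=4: π = [0.3333, 0.4331, 0.2335], E[r] = -1.1317, γ^t·E[r] = -0.463539, running G = -1.348379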